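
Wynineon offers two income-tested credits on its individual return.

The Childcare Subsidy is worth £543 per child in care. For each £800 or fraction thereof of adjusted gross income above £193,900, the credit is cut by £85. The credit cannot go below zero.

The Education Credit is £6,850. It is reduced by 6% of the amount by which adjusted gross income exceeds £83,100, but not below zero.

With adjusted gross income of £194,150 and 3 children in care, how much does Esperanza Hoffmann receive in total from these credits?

£1,731

Childcare Subsidy: base = 3 × £543 = £1,629. income exceeds £193,900 by £250, which is 1 full-or-partial £800 increment; reduction = 1 × £85 = £85, leaving £1,544.
Education Credit: 6% of the £111,050 excess over £83,100 is £6,663; credit = £6,850 − £6,663 = £187.
Total: £1,544 + £187 = £1,731.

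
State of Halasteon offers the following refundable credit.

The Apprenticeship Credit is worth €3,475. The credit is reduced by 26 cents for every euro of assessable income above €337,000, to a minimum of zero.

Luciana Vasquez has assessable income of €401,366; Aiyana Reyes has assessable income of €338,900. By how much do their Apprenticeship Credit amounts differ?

Luciana (€401,366): Apprenticeship Credit: 26% of the €64,366 excess over €337,000 is €16,735.16 ≥ base, so the credit is €0.
Aiyana (€338,900): Apprenticeship Credit: 26% of the €1,900 excess over €337,000 is €494; credit = €3,475 − €494 = €2,981.
Difference: |€0 − €2,981| = €2,981.

€2,981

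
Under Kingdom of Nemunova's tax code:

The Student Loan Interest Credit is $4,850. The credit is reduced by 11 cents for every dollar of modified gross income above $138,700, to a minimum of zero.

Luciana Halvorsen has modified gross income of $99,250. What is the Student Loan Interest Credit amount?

Student Loan Interest Credit: $99,250 is at or below the $138,700 threshold, so the full $4,850 applies.

$4,850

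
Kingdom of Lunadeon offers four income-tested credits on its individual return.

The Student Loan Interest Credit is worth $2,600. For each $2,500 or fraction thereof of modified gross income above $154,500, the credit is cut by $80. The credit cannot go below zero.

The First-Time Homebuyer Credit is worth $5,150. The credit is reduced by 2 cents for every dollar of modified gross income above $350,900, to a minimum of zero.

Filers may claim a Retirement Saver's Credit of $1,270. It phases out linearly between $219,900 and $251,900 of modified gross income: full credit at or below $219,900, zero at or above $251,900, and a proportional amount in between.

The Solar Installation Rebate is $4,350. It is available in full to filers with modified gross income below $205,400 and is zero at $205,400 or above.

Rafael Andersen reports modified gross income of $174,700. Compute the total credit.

Student Loan Interest Credit: income exceeds $154,500 by $20,200, which is 9 full-or-partial $2,500 increments; reduction = 9 × $80 = $720, leaving $1,880.
First-Time Homebuyer Credit: $174,700 is at or below the $350,900 threshold, so the full $5,150 applies.
Retirement Saver's Credit: $174,700 is at or below the $219,900 threshold, so the full $1,270 applies.
Solar Installation Rebate: $174,700 is below the $205,400 cutoff, so the full $4,350 applies.
Total: $1,880 + $5,150 + $1,270 + $4,350 = $12,650.

$12,650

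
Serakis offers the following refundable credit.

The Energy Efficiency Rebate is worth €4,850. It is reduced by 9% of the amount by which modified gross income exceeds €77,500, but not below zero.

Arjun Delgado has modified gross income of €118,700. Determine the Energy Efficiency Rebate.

€1,142

Energy Efficiency Rebate: 9% of the €41,200 excess over €77,500 is €3,708; credit = €4,850 − €3,708 = €1,142.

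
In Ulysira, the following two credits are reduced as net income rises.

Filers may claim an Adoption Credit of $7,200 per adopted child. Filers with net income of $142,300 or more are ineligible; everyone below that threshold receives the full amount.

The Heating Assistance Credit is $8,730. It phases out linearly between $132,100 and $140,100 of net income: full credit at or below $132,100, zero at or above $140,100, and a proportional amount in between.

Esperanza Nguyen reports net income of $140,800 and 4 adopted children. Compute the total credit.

Adoption Credit: base = 4 × $7,200 = $28,800. $140,800 is below the $142,300 cutoff, so the full $28,800 applies.
Heating Assistance Credit: $140,800 is at or above $140,100, so the credit is $0.
Total: $28,800 + $0 = $28,800.

$28,800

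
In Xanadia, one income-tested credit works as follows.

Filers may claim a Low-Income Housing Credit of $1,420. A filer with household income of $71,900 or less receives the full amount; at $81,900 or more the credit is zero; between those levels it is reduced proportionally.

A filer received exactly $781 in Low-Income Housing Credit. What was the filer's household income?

$76,400

$781 is 781/1,420 of the full $1,420, so 639/1,420 of the $10,000 range has been used: income = $71,900 + $10,000 × 639/1,420 = $76,400.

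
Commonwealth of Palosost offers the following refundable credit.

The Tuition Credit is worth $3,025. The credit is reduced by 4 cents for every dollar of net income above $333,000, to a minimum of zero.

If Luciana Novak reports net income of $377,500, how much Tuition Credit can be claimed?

Tuition Credit: 4% of the $44,500 excess over $333,000 is $1,780; credit = $3,025 − $1,780 = $1,245.

$1,245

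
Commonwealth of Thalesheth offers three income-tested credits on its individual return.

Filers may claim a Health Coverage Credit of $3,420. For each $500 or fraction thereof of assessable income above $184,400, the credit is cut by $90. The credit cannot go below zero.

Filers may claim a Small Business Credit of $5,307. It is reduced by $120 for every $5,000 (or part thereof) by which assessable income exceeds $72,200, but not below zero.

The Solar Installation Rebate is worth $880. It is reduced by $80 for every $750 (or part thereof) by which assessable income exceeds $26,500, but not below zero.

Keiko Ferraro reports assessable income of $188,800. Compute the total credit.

$5,037

Health Coverage Credit: income exceeds $184,400 by $4,400, which is 9 full-or-partial $500 increments; reduction = 9 × $90 = $810, leaving $2,610.
Small Business Credit: income exceeds $72,200 by $116,600, which is 24 full-or-partial $5,000 increments; reduction = 24 × $120 = $2,880, leaving $2,427.
Solar Installation Rebate: income exceeds $26,500 by $162,300 → 217 increments × $80 = $17,360 ≥ base, so the credit is $0.
Total: $2,610 + $2,427 + $0 = $5,037.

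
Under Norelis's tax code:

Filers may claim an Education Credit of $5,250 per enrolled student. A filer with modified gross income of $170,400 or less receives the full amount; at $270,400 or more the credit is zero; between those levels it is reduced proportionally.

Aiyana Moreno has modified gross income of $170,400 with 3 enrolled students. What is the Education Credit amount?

$15,750

Education Credit: base = 3 × $5,250 = $15,750. $170,400 is at or below the $170,400 threshold, so the full $15,750 applies.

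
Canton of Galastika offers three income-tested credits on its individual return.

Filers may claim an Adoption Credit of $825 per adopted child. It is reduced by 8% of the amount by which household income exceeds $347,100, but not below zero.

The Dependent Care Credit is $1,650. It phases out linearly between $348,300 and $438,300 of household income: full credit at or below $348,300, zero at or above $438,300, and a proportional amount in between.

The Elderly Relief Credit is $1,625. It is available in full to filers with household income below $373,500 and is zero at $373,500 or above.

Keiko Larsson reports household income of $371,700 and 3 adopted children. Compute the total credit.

Adoption Credit: base = 3 × $825 = $2,475. 8% of the $24,600 excess over $347,100 is $1,968; credit = $2,475 − $1,968 = $507.
Dependent Care Credit: $371,700 is $23,400 into a $90,000 phase-out range, leaving 66,600/90,000 of the credit: $1,650 × 66,600/90,000 = $1,221.
Elderly Relief Credit: $371,700 is below the $373,500 cutoff, so the full $1,625 applies.
Total: $507 + $1,221 + $1,625 = $3,353.

$3,353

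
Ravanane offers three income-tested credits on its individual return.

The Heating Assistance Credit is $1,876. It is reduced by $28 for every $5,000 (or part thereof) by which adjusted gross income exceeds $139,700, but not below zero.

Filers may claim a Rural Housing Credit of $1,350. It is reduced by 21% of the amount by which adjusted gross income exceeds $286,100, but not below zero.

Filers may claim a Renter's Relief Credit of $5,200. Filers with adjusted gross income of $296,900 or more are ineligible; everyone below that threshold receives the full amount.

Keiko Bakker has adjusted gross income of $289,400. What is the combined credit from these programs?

Heating Assistance Credit: income exceeds $139,700 by $149,700, which is 30 full-or-partial $5,000 increments; reduction = 30 × $28 = $840, leaving $1,036.
Rural Housing Credit: 21% of the $3,300 excess over $286,100 is $693; credit = $1,350 − $693 = $657.
Renter's Relief Credit: $289,400 is below the $296,900 cutoff, so the full $5,200 applies.
Total: $1,036 + $657 + $5,200 = $6,893.

$6,893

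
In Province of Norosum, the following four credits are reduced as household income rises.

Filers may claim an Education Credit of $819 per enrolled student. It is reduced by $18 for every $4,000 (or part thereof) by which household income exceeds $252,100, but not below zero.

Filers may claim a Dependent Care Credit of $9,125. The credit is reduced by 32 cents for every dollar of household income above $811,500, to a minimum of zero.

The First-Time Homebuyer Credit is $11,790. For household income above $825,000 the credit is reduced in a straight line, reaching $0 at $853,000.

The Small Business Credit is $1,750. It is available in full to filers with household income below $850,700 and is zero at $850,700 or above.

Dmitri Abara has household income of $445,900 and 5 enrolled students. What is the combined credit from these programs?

Education Credit: base = 5 × $819 = $4,095. income exceeds $252,100 by $193,800, which is 49 full-or-partial $4,000 increments; reduction = 49 × $18 = $882, leaving $3,213.
Dependent Care Credit: $445,900 is at or below the $811,500 threshold, so the full $9,125 applies.
First-Time Homebuyer Credit: $445,900 is at or below the $825,000 threshold, so the full $11,790 applies.
Small Business Credit: $445,900 is below the $850,700 cutoff, so the full $1,750 applies.
Total: $3,213 + $9,125 + $11,790 + $1,750 = $25,878.

$25,878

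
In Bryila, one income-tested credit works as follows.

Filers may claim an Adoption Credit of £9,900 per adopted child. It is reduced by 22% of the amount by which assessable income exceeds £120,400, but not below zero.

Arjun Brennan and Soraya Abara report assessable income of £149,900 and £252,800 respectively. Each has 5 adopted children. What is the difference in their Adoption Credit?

Arjun (£149,900): Adoption Credit: base = 5 × £9,900 = £49,500. 22% of the £29,500 excess over £120,400 is £6,490; credit = £49,500 − £6,490 = £43,010.
Soraya (£252,800): Adoption Credit: base = 5 × £9,900 = £49,500. 22% of the £132,400 excess over £120,400 is £29,128; credit = £49,500 − £29,128 = £20,372.
Difference: |£43,010 − £20,372| = £22,638.

£22,638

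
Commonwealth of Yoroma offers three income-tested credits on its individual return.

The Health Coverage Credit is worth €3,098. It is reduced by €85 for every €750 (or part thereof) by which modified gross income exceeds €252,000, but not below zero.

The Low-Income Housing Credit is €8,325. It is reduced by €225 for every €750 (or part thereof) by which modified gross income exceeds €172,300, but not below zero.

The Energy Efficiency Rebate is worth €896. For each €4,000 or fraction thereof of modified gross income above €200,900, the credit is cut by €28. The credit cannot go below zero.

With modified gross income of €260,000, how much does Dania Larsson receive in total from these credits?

Health Coverage Credit: income exceeds €252,000 by €8,000, which is 11 full-or-partial €750 increments; reduction = 11 × €85 = €935, leaving €2,163.
Low-Income Housing Credit: income exceeds €172,300 by €87,700 → 117 increments × €225 = €26,325 ≥ base, so the credit is €0.
Energy Efficiency Rebate: income exceeds €200,900 by €59,100, which is 15 full-or-partial €4,000 increments; reduction = 15 × €28 = €420, leaving €476.
Total: €2,163 + €0 + €476 = €2,639.

€2,639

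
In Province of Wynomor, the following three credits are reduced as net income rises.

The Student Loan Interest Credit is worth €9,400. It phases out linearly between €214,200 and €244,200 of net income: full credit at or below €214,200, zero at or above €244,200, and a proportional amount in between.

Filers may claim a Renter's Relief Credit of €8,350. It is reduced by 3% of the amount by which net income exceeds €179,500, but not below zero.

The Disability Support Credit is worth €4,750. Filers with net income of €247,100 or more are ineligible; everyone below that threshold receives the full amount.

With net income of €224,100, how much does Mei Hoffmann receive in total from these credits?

€18,060

Student Loan Interest Credit: €224,100 is €9,900 into a €30,000 phase-out range, leaving 20,100/30,000 of the credit: €9,400 × 20,100/30,000 = €6,298.
Renter's Relief Credit: 3% of the €44,600 excess over €179,500 is €1,338; credit = €8,350 − €1,338 = €7,012.
Disability Support Credit: €224,100 is below the €247,100 cutoff, so the full €4,750 applies.
Total: €6,298 + €7,012 + €4,750 = €18,060.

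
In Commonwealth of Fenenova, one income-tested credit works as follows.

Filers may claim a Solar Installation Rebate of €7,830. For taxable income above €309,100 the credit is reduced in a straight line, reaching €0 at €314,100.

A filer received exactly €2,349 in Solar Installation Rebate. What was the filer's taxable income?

€2,349 is 2,349/7,830 of the full €7,830, so 5,481/7,830 of the €5,000 range has been used: income = €309,100 + €5,000 × 5,481/7,830 = €312,600.

€312,600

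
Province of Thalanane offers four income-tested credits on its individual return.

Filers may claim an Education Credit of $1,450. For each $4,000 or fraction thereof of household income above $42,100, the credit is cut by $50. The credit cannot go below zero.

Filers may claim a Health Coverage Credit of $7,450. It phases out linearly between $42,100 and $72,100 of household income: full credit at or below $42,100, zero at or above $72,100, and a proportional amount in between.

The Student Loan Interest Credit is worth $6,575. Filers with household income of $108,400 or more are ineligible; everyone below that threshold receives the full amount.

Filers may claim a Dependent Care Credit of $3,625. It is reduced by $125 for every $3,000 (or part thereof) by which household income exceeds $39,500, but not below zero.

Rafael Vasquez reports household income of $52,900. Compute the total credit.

$15,643

Education Credit: income exceeds $42,100 by $10,800, which is 3 full-or-partial $4,000 increments; reduction = 3 × $50 = $150, leaving $1,300.
Health Coverage Credit: $52,900 is $10,800 into a $30,000 phase-out range, leaving 19,200/30,000 of the credit: $7,450 × 19,200/30,000 = $4,768.
Student Loan Interest Credit: $52,900 is below the $108,400 cutoff, so the full $6,575 applies.
Dependent Care Credit: income exceeds $39,500 by $13,400, which is 5 full-or-partial $3,000 increments; reduction = 5 × $125 = $625, leaving $3,000.
Total: $1,300 + $4,768 + $6,575 + $3,000 = $15,643.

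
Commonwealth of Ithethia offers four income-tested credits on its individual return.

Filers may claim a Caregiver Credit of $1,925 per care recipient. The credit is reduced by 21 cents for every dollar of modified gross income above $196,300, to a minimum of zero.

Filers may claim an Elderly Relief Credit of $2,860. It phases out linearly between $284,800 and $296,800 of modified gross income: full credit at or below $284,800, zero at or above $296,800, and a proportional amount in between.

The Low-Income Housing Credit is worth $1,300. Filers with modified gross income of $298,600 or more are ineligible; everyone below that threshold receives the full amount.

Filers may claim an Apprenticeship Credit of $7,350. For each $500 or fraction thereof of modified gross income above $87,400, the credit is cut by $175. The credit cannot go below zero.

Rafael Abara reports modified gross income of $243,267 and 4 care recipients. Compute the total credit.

Caregiver Credit: base = 4 × $1,925 = $7,700. 21% of the $46,967 excess over $196,300 is $9,863.07 ≥ base, so the credit is $0.
Elderly Relief Credit: $243,267 is at or below the $284,800 threshold, so the full $2,860 applies.
Low-Income Housing Credit: $243,267 is below the $298,600 cutoff, so the full $1,300 applies.
Apprenticeship Credit: income exceeds $87,400 by $155,867 → 312 increments × $175 = $54,600 ≥ base, so the credit is $0.
Total: $0 + $2,860 + $1,300 + $0 = $4,160.

$4,160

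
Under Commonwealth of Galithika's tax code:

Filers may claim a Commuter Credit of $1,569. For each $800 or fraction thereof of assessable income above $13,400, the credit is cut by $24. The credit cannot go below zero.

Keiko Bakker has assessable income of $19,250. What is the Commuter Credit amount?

$1,377

Commuter Credit: income exceeds $13,400 by $5,850, which is 8 full-or-partial $800 increments; reduction = 8 × $24 = $192, leaving $1,377.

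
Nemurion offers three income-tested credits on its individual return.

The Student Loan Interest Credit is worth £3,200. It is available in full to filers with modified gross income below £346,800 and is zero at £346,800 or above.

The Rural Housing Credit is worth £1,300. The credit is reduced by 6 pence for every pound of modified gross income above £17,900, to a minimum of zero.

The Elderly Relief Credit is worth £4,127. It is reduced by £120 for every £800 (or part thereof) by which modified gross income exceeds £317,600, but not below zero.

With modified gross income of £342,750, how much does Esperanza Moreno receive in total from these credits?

£3,487

Student Loan Interest Credit: £342,750 is below the £346,800 cutoff, so the full £3,200 applies.
Rural Housing Credit: 6% of the £324,850 excess over £17,900 is £19,491 ≥ base, so the credit is £0.
Elderly Relief Credit: income exceeds £317,600 by £25,150, which is 32 full-or-partial £800 increments; reduction = 32 × £120 = £3,840, leaving £287.
Total: £3,200 + £0 + £287 = £3,487.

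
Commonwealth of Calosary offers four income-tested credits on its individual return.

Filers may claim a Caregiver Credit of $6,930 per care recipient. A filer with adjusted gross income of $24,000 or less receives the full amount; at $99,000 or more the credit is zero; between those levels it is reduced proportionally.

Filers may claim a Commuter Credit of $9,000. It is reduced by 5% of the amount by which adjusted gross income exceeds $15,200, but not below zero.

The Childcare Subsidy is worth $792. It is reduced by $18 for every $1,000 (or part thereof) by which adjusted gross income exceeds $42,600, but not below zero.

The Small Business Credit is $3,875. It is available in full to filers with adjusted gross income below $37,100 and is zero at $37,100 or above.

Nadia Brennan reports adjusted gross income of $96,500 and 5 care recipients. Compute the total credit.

Caregiver Credit: base = 5 × $6,930 = $34,650. $96,500 is $72,500 into a $75,000 phase-out range, leaving 2,500/75,000 of the credit: $34,650 × 2,500/75,000 = $1,155.
Commuter Credit: 5% of the $81,300 excess over $15,200 is $4,065; credit = $9,000 − $4,065 = $4,935.
Childcare Subsidy: income exceeds $42,600 by $53,900 → 54 increments × $18 = $972 ≥ base, so the credit is $0.
Small Business Credit: $96,500 meets or exceeds the $37,100 cutoff, so the credit is $0.
Total: $1,155 + $4,935 + $0 + $0 = $6,090.

$6,090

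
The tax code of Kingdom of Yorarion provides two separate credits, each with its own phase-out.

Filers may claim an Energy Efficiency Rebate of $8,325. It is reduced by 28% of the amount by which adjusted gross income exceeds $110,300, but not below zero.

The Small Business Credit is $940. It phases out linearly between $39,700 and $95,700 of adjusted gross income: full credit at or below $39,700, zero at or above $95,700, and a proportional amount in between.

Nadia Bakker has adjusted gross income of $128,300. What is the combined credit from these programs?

$3,285

Energy Efficiency Rebate: 28% of the $18,000 excess over $110,300 is $5,040; credit = $8,325 − $5,040 = $3,285.
Small Business Credit: $128,300 is at or above $95,700, so the credit is $0.
Total: $3,285 + $0 = $3,285.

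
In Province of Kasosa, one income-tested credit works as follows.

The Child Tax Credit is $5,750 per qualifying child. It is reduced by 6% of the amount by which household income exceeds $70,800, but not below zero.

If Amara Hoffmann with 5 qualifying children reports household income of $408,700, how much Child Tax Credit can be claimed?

$8,476

Child Tax Credit: base = 5 × $5,750 = $28,750. 6% of the $337,900 excess over $70,800 is $20,274; credit = $28,750 − $20,274 = $8,476.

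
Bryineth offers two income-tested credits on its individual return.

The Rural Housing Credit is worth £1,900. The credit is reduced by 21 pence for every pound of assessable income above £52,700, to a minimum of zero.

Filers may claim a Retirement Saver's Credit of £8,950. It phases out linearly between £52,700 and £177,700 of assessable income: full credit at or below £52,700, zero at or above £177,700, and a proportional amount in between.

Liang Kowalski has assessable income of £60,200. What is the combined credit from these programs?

Rural Housing Credit: 21% of the £7,500 excess over £52,700 is £1,575; credit = £1,900 − £1,575 = £325.
Retirement Saver's Credit: £60,200 is £7,500 into a £125,000 phase-out range, leaving 117,500/125,000 of the credit: £8,950 × 117,500/125,000 = £8,413.
Total: £325 + £8,413 = £8,738.

£8,738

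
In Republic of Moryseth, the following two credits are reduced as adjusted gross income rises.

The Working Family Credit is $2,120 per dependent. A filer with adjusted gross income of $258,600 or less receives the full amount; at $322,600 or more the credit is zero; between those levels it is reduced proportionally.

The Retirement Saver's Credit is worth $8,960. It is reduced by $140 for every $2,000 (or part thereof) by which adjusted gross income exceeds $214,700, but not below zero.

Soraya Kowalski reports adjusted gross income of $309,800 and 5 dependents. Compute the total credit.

Working Family Credit: base = 5 × $2,120 = $10,600. $309,800 is $51,200 into a $64,000 phase-out range, leaving 12,800/64,000 of the credit: $10,600 × 12,800/64,000 = $2,120.
Retirement Saver's Credit: income exceeds $214,700 by $95,100, which is 48 full-or-partial $2,000 increments; reduction = 48 × $140 = $6,720, leaving $2,240.
Total: $2,120 + $2,240 = $4,360.

$4,360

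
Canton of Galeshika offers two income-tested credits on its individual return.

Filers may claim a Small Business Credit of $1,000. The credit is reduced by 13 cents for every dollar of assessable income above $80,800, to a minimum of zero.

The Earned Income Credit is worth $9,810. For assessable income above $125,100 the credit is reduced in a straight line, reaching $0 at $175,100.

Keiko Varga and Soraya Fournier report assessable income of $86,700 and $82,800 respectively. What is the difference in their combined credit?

Keiko ($86,700): Small Business Credit: 13% of the $5,900 excess over $80,800 is $767; credit = $1,000 − $767 = $233. Earned Income Credit: $86,700 is at or below the $125,100 threshold, so the full $9,810 applies. total $233 + $9,810 = $10,043
Soraya ($82,800): Small Business Credit: 13% of the $2,000 excess over $80,800 is $260; credit = $1,000 − $260 = $740. Earned Income Credit: $82,800 is at or below the $125,100 threshold, so the full $9,810 applies. total $740 + $9,810 = $10,550
Difference: |$10,043 − $10,550| = $507.

$507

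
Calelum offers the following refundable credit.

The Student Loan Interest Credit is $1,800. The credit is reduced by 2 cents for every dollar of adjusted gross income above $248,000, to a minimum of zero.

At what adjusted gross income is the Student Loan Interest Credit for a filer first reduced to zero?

The credit falls by 2% of each dollar above $248,000, so it reaches zero when the excess is $1,800 / 2% = $90,000: income = $248,000 + $90,000 = $338,000.

$338,000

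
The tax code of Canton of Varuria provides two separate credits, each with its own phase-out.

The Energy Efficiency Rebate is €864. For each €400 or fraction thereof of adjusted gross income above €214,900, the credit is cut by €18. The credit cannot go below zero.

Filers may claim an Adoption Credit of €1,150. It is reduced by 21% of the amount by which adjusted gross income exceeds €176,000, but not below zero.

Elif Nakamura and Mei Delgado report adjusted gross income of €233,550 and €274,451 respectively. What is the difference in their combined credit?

€18

Elif (€233,550): Energy Efficiency Rebate: income exceeds €214,900 by €18,650, which is 47 full-or-partial €400 increments; reduction = 47 × €18 = €846, leaving €18. Adoption Credit: 21% of the €57,550 excess over €176,000 is €12,085.50 ≥ base, so the credit is €0. total €18 + €0 = €18
Mei (€274,451): Energy Efficiency Rebate: income exceeds €214,900 by €59,551 → 149 increments × €18 = €2,682 ≥ base, so the credit is €0. Adoption Credit: 21% of the €98,451 excess over €176,000 is €20,674.71 ≥ base, so the credit is €0. total €0 + €0 = €0
Difference: |€18 − €0| = €18.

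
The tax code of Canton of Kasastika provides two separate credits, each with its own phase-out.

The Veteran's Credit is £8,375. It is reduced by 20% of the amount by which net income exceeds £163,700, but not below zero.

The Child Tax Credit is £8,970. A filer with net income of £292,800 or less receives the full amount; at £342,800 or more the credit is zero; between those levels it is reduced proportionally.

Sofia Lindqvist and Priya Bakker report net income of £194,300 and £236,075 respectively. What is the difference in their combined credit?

Sofia (£194,300): Veteran's Credit: 20% of the £30,600 excess over £163,700 is £6,120; credit = £8,375 − £6,120 = £2,255. Child Tax Credit: £194,300 is at or below the £292,800 threshold, so the full £8,970 applies. total £2,255 + £8,970 = £11,225
Priya (£236,075): Veteran's Credit: 20% of the £72,375 excess over £163,700 is £14,475 ≥ base, so the credit is £0. Child Tax Credit: £236,075 is at or below the £292,800 threshold, so the full £8,970 applies. total £0 + £8,970 = £8,970
Difference: |£11,225 − £8,970| = £2,255.

£2,255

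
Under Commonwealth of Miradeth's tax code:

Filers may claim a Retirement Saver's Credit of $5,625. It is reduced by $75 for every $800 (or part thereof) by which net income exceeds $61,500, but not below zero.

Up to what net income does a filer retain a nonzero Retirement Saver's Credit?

After 74 increments the reduction is 74 × $75 = $5,550, leaving $75; one more increment wipes it out. Increment 74 ends at excess 74 × $800 = $59,200, so the highest qualifying income is $61,500 + $59,200 = $120,700.

$120,700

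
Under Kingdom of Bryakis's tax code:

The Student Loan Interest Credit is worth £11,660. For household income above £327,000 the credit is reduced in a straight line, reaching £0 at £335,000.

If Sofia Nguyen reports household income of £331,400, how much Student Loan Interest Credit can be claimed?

Student Loan Interest Credit: £331,400 is £4,400 into a £8,000 phase-out range, leaving 3,600/8,000 of the credit: £11,660 × 3,600/8,000 = £5,247.

£5,247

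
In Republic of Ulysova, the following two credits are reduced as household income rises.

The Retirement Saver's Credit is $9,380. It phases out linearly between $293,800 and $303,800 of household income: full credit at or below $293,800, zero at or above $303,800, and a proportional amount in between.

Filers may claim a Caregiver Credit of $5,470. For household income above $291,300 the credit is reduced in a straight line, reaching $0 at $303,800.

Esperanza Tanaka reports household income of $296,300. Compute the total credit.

$10,317

Retirement Saver's Credit: $296,300 is $2,500 into a $10,000 phase-out range, leaving 7,500/10,000 of the credit: $9,380 × 7,500/10,000 = $7,035.
Caregiver Credit: $296,300 is $5,000 into a $12,500 phase-out range, leaving 7,500/12,500 of the credit: $5,470 × 7,500/12,500 = $3,282.
Total: $7,035 + $3,282 = $10,317.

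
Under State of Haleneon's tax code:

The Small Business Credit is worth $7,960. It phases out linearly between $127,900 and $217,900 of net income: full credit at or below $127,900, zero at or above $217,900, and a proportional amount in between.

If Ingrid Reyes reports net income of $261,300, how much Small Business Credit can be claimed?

$0

Small Business Credit: $261,300 is at or above $217,900, so the credit is $0.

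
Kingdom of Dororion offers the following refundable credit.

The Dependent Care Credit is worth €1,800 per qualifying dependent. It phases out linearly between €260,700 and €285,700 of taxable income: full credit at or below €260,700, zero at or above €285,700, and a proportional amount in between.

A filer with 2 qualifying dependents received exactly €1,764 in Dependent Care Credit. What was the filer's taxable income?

Full credit = 2 × €1,800 = €3,600.
€1,764 is 1,764/3,600 of the full €3,600, so 1,836/3,600 of the €25,000 range has been used: income = €260,700 + €25,000 × 1,836/3,600 = €273,450.

€273,450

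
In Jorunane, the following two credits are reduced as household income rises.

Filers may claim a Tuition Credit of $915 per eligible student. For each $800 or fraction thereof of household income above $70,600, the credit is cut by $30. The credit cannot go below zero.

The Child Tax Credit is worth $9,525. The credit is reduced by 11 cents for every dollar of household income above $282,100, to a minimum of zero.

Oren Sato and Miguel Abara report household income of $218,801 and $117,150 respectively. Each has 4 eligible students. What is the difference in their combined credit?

$1,890

Oren ($218,801): Tuition Credit: base = 4 × $915 = $3,660. income exceeds $70,600 by $148,201 → 186 increments × $30 = $5,580 ≥ base, so the credit is $0. Child Tax Credit: $218,801 is at or below the $282,100 threshold, so the full $9,525 applies. total $0 + $9,525 = $9,525
Miguel ($117,150): Tuition Credit: base = 4 × $915 = $3,660. income exceeds $70,600 by $46,550, which is 59 full-or-partial $800 increments; reduction = 59 × $30 = $1,770, leaving $1,890. Child Tax Credit: $117,150 is at or below the $282,100 threshold, so the full $9,525 applies. total $1,890 + $9,525 = $11,415
Difference: |$9,525 − $11,415| = $1,890.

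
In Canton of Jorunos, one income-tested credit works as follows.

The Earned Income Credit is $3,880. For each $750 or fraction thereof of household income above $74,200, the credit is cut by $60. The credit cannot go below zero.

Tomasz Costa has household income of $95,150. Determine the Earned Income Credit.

Earned Income Credit: income exceeds $74,200 by $20,950, which is 28 full-or-partial $750 increments; reduction = 28 × $60 = $1,680, leaving $2,200.

$2,200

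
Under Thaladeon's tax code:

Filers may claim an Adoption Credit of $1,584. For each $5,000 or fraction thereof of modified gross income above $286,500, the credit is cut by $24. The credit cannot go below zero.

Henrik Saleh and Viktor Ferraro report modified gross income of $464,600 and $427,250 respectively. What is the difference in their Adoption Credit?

Henrik ($464,600): Adoption Credit: income exceeds $286,500 by $178,100, which is 36 full-or-partial $5,000 increments; reduction = 36 × $24 = $864, leaving $720.
Viktor ($427,250): Adoption Credit: income exceeds $286,500 by $140,750, which is 29 full-or-partial $5,000 increments; reduction = 29 × $24 = $696, leaving $888.
Difference: |$720 − $888| = $168.

$168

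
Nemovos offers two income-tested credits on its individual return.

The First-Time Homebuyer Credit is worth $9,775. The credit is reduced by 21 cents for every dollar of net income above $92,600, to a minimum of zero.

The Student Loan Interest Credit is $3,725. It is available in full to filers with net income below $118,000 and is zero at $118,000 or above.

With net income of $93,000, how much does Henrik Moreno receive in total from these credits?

First-Time Homebuyer Credit: 21% of the $400 excess over $92,600 is $84; credit = $9,775 − $84 = $9,691.
Student Loan Interest Credit: $93,000 is below the $118,000 cutoff, so the full $3,725 applies.
Total: $9,691 + $3,725 = $13,416.

$13,416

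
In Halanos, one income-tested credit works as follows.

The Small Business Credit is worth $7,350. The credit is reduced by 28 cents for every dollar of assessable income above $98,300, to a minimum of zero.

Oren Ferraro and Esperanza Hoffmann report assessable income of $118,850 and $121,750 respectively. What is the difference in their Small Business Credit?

Oren ($118,850): Small Business Credit: 28% of the $20,550 excess over $98,300 is $5,754; credit = $7,350 − $5,754 = $1,596.
Esperanza ($121,750): Small Business Credit: 28% of the $23,450 excess over $98,300 is $6,566; credit = $7,350 − $6,566 = $784.
Difference: |$1,596 − $784| = $812.

$812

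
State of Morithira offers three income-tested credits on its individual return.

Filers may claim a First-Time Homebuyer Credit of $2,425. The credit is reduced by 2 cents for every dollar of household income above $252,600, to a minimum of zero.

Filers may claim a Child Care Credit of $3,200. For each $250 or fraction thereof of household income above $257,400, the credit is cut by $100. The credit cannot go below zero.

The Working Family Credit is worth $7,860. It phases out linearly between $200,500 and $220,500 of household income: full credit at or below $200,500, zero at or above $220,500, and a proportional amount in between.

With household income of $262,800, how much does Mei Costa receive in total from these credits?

First-Time Homebuyer Credit: 2% of the $10,200 excess over $252,600 is $204; credit = $2,425 − $204 = $2,221.
Child Care Credit: income exceeds $257,400 by $5,400, which is 22 full-or-partial $250 increments; reduction = 22 × $100 = $2,200, leaving $1,000.
Working Family Credit: $262,800 is at or above $220,500, so the credit is $0.
Total: $2,221 + $1,000 + $0 = $3,221.

$3,221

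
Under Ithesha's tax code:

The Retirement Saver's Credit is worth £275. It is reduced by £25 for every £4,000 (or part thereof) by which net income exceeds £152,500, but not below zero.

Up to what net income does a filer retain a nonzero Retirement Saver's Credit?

After 10 increments the reduction is 10 × £25 = £250, leaving £25; one more increment wipes it out. Increment 10 ends at excess 10 × £4,000 = £40,000, so the highest qualifying income is £152,500 + £40,000 = £192,500.

£192,500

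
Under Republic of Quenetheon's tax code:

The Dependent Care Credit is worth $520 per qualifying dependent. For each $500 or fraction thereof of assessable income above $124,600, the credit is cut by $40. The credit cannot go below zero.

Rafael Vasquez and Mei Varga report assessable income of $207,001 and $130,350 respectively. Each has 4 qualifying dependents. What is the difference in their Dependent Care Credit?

$1,600

Rafael ($207,001): Dependent Care Credit: base = 4 × $520 = $2,080. income exceeds $124,600 by $82,401 → 165 increments × $40 = $6,600 ≥ base, so the credit is $0.
Mei ($130,350): Dependent Care Credit: base = 4 × $520 = $2,080. income exceeds $124,600 by $5,750, which is 12 full-or-partial $500 increments; reduction = 12 × $40 = $480, leaving $1,600.
Difference: |$0 − $1,600| = $1,600.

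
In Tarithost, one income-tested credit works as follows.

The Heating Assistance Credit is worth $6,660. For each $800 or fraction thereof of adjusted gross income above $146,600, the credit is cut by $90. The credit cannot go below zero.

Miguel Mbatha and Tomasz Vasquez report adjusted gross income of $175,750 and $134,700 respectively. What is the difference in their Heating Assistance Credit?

$3,330

Miguel ($175,750): Heating Assistance Credit: income exceeds $146,600 by $29,150, which is 37 full-or-partial $800 increments; reduction = 37 × $90 = $3,330, leaving $3,330.
Tomasz ($134,700): Heating Assistance Credit: $134,700 is at or below the $146,600 threshold, so the full $6,660 applies.
Difference: |$3,330 − $6,660| = $3,330.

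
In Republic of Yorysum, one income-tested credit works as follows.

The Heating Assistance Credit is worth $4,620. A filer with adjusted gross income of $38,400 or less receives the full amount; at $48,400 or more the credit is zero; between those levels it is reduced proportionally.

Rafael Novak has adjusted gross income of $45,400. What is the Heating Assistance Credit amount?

Heating Assistance Credit: $45,400 is $7,000 into a $10,000 phase-out range, leaving 3,000/10,000 of the credit: $4,620 × 3,000/10,000 = $1,386.

$1,386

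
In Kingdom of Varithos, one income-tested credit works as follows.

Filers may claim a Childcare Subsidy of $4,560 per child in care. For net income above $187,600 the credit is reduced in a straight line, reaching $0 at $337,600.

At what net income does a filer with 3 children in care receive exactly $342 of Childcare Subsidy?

Full credit = 3 × $4,560 = $13,680.
$342 is 342/13,680 of the full $13,680, so 13,338/13,680 of the $150,000 range has been used: income = $187,600 + $150,000 × 13,338/13,680 = $333,850.

$333,850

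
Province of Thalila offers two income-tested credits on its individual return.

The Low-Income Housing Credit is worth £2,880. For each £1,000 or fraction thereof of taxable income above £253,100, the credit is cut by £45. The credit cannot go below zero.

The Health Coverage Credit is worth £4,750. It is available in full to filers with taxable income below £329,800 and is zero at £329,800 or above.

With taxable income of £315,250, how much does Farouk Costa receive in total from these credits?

Low-Income Housing Credit: income exceeds £253,100 by £62,150, which is 63 full-or-partial £1,000 increments; reduction = 63 × £45 = £2,835, leaving £45.
Health Coverage Credit: £315,250 is below the £329,800 cutoff, so the full £4,750 applies.
Total: £45 + £4,750 = £4,795.

£4,795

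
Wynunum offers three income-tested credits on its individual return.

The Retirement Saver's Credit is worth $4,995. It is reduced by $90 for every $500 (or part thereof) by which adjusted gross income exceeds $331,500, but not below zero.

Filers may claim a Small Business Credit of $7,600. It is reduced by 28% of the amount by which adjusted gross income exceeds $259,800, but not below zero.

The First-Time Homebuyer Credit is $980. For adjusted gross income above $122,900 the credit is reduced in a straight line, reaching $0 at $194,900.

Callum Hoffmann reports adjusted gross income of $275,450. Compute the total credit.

Retirement Saver's Credit: $275,450 is at or below the $331,500 threshold, so the full $4,995 applies.
Small Business Credit: 28% of the $15,650 excess over $259,800 is $4,382; credit = $7,600 − $4,382 = $3,218.
First-Time Homebuyer Credit: $275,450 is at or above $194,900, so the credit is $0.
Total: $4,995 + $3,218 + $0 = $8,213.

$8,213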